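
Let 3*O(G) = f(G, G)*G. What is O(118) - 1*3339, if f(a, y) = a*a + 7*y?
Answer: 1730483/3 ≈ 5.7683e+5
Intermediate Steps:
f(a, y) = a² + 7*y
O(G) = G*(G² + 7*G)/3 (O(G) = ((G² + 7*G)*G)/3 = (G*(G² + 7*G))/3 = G*(G² + 7*G)/3)
O(118) - 1*3339 = (⅓)*118²*(7 + 118) - 1*3339 = (⅓)*13924*125 - 3339 = 1740500/3 - 3339 = 1730483/3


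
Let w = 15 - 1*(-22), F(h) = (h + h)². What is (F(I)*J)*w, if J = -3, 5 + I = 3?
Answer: -1776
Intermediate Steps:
I = -2 (I = -5 + 3 = -2)
F(h) = 4*h² (F(h) = (2*h)² = 4*h²)
w = 37 (w = 15 + 22 = 37)
(F(I)*J)*w = ((4*(-2)²)*(-3))*37 = ((4*4)*(-3))*37 = (16*(-3))*37 = -48*37 = -1776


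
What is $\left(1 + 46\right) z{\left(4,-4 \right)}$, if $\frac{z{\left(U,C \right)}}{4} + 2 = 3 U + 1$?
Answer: $2068$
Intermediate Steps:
$z{\left(U,C \right)} = -4 + 12 U$ ($z{\left(U,C \right)} = -8 + 4 \left(3 U + 1\right) = -8 + 4 \left(1 + 3 U\right) = -8 + \left(4 + 12 U\right) = -4 + 12 U$)
$\left(1 + 46\right) z{\left(4,-4 \right)} = \left(1 + 46\right) \left(-4 + 12 \cdot 4\right) = 47 \left(-4 + 48\right) = 47 \cdot 44 = 2068$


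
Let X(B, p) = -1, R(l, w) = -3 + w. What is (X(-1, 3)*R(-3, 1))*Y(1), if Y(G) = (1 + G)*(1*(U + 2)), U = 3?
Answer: 20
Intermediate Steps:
Y(G) = 5 + 5*G (Y(G) = (1 + G)*(1*(3 + 2)) = (1 + G)*(1*5) = (1 + G)*5 = 5 + 5*G)
(X(-1, 3)*R(-3, 1))*Y(1) = (-(-3 + 1))*(5 + 5*1) = (-1*(-2))*(5 + 5) = 2*10 = 20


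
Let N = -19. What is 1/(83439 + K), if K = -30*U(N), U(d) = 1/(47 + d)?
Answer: 14/1168131 ≈ 1.1985e-5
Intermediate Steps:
K = -15/14 (K = -30/(47 - 19) = -30/28 = -30*1/28 = -15/14 ≈ -1.0714)
1/(83439 + K) = 1/(83439 - 15/14) = 1/(1168131/14) = 14/1168131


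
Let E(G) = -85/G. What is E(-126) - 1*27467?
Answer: -3460757/126 ≈ -27466.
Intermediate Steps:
E(-126) - 1*27467 = -85/(-126) - 1*27467 = -85*(-1/126) - 27467 = 85/126 - 27467 = -3460757/126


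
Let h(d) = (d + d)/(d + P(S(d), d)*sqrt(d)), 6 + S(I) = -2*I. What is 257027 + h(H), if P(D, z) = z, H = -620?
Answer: (-257029*I + 514054*sqrt(155))/(-I + 2*sqrt(155)) ≈ 2.5703e+5 - 0.080185*I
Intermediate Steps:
S(I) = -6 - 2*I
h(d) = 2*d/(d + d**(3/2)) (h(d) = (d + d)/(d + d*sqrt(d)) = (2*d)/(d + d**(3/2)) = 2*d/(d + d**(3/2)))
257027 + h(H) = 257027 + 2*(-620)/(-620 + (-620)**(3/2)) = 257027 + 2*(-620)/(-620 - 1240*I*sqrt(155)) = 257027 - 1240/(-620 - 1240*I*sqrt(155))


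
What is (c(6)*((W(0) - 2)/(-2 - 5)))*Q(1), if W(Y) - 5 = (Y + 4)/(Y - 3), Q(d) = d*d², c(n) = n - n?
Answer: 0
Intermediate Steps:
c(n) = 0
Q(d) = d³
W(Y) = 5 + (4 + Y)/(-3 + Y) (W(Y) = 5 + (Y + 4)/(Y - 3) = 5 + (4 + Y)/(-3 + Y))
(c(6)*((W(0) - 2)/(-2 - 5)))*Q(1) = (0*(((-11 + 6*0)/(-3 + 0) - 2)/(-2 - 5)))*1³ = (0*(((-11 + 0)/(-3) - 2)/(-7)))*1 = (0*((-⅓*(-11) - 2)*(-⅐)))*1 = (0*((11/3 - 2)*(-⅐)))*1 = (0*((5/3)*(-⅐)))*1 = (0*(-5/21))*1 = 0*1 = 0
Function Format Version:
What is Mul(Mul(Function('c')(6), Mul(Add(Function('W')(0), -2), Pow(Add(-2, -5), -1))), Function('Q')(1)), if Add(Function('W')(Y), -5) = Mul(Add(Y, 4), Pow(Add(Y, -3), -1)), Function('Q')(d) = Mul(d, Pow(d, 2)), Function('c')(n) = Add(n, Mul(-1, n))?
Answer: 0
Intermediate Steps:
Function('c')(n) = 0
Function('Q')(d) = Pow(d, 3)
Function('W')(Y) = Add(5, Mul(Pow(Add(-3, Y), -1), Add(4, Y))) (Function('W')(Y) = Add(5, Mul(Add(Y, 4), Pow(Add(Y, -3), -1))) = Add(5, Mul(Add(4, Y), Pow(Add(-3, Y), -1))) = Add(5, Mul(Pow(Add(-3, Y), -1), Add(4, Y))))
Mul(Mul(Function('c')(6), Mul(Add(Function('W')(0), -2), Pow(Add(-2, -5), -1))), Function('Q')(1)) = Mul(Mul(0, Mul(Add(Mul(Pow(Add(-3, 0), -1), Add(-11, Mul(6, 0))), -2), Pow(Add(-2, -5), -1))), Pow(1, 3)) = Mul(Mul(0, Mul(Add(Mul(Pow(-3, -1), Add(-11, 0)), -2), Pow(-7, -1))), 1) = Mul(Mul(0, Mul(Add(Mul(Rational(-1, 3), -11), -2), Rational(-1, 7))), 1) = Mul(Mul(0, Mul(Add(Rational(11, 3), -2), Rational(-1, 7))), 1) = Mul(Mul(0, Mul(Rational(5, 3), Rational(-1, 7))), 1) = Mul(Mul(0, Rational(-5, 21)), 1) = Mul(0, 1) = 0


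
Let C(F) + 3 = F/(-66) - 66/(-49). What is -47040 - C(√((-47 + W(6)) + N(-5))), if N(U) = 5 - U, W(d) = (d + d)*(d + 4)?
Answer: -2304879/49 + √83/66 ≈ -47038.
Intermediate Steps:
W(d) = 2*d*(4 + d) (W(d) = (2*d)*(4 + d) = 2*d*(4 + d))
C(F) = -81/49 - F/66 (C(F) = -3 + (F/(-66) - 66/(-49)) = -3 + (F*(-1/66) - 66*(-1/49)) = -3 + (-F/66 + 66/49) = -3 + (66/49 - F/66) = -81/49 - F/66)
-47040 - C(√((-47 + W(6)) + N(-5))) = -47040 - (-81/49 - √((-47 + 2*6*(4 + 6)) + (5 - 1*(-5)))/66) = -47040 - (-81/49 - √((-47 + 2*6*10) + (5 + 5))/66) = -47040 - (-81/49 - √((-47 + 120) + 10)/66) = -47040 - (-81/49 - √(73 + 10)/66) = -47040 - (-81/49 - √83/66) = -47040 + (81/49 + √83/66) = -2304879/49 + √83/66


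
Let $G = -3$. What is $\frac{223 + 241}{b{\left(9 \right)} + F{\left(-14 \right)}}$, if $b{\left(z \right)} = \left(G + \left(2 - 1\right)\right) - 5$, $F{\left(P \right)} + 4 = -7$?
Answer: $- \frac{232}{9} \approx -25.778$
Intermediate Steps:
$F{\left(P \right)} = -11$ ($F{\left(P \right)} = -4 - 7 = -11$)
$b{\left(z \right)} = -7$ ($b{\left(z \right)} = \left(-3 + \left(2 - 1\right)\right) - 5 = \left(-3 + 1\right) - 5 = -2 - 5 = -7$)
$\frac{223 + 241}{b{\left(9 \right)} + F{\left(-14 \right)}} = \frac{223 + 241}{-7 - 11} = \frac{464}{-18} = 464 \left(- \frac{1}{18}\right) = - \frac{232}{9}$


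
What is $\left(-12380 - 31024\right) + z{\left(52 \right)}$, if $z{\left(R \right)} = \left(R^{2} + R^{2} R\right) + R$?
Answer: $99960$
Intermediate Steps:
$z{\left(R \right)} = R + R^{2} + R^{3}$ ($z{\left(R \right)} = \left(R^{2} + R^{3}\right) + R = R + R^{2} + R^{3}$)
$\left(-12380 - 31024\right) + z{\left(52 \right)} = \left(-12380 - 31024\right) + 52 \left(1 + 52 + 52^{2}\right) = -43404 + 52 \left(1 + 52 + 2704\right) = -43404 + 52 \cdot 2757 = -43404 + 143364 = 99960$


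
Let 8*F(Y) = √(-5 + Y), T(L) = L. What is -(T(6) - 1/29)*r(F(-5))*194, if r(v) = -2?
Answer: 67124/29 ≈ 2314.6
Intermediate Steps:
F(Y) = √(-5 + Y)/8
-(T(6) - 1/29)*r(F(-5))*194 = -(6 - 1/29)*(-2*194) = -(6 - 1*1/29)*(-388) = -(6 - 1/29)*(-388) = -173*(-388)/29 = -1*(-67124/29) = 67124/29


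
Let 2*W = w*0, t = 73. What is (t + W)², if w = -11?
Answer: 5329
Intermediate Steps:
W = 0 (W = (-11*0)/2 = (½)*0 = 0)
(t + W)² = (73 + 0)² = 73² = 5329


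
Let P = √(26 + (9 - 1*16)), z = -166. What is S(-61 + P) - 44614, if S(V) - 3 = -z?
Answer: -44445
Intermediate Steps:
P = √19 (P = √(26 + (9 - 16)) = √(26 - 7) = √19 ≈ 4.3589)
S(V) = 169 (S(V) = 3 - 1*(-166) = 3 + 166 = 169)
S(-61 + P) - 44614 = 169 - 44614 = -44445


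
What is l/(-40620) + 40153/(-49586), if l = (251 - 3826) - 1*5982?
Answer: -578560729/1007091660 ≈ -0.57449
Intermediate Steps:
l = -9557 (l = -3575 - 5982 = -9557)
l/(-40620) + 40153/(-49586) = -9557/(-40620) + 40153/(-49586) = -9557*(-1/40620) + 40153*(-1/49586) = 9557/40620 - 40153/49586 = -578560729/1007091660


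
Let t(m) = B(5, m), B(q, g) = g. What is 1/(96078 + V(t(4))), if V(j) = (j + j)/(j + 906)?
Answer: 455/43715494 ≈ 1.0408e-5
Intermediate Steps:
t(m) = m
V(j) = 2*j/(906 + j) (V(j) = (2*j)/(906 + j) = 2*j/(906 + j))
1/(96078 + V(t(4))) = 1/(96078 + 2*4/(906 + 4)) = 1/(96078 + 2*4/910) = 1/(96078 + 2*4*(1/910)) = 1/(96078 + 4/455) = 1/(43715494/455) = 455/43715494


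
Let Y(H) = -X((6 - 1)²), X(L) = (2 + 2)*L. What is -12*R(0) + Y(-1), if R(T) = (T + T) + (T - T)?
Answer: -100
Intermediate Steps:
X(L) = 4*L
Y(H) = -100 (Y(H) = -4*(6 - 1)² = -4*5² = -4*25 = -1*100 = -100)
R(T) = 2*T (R(T) = 2*T + 0 = 2*T)
-12*R(0) + Y(-1) = -24*0 - 100 = -12*0 - 100 = 0 - 100 = -100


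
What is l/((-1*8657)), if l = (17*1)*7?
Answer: -119/8657 ≈ -0.013746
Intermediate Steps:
l = 119 (l = 17*7 = 119)
l/((-1*8657)) = 119/((-1*8657)) = 119/(-8657) = 119*(-1/8657) = -119/8657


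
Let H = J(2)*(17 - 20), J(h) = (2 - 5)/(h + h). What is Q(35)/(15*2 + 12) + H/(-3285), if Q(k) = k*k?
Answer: 127747/4380 ≈ 29.166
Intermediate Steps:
Q(k) = k**2
J(h) = -3/(2*h) (J(h) = -3*1/(2*h) = -3/(2*h))
H = 9/4 (H = (-3/2/2)*(17 - 20) = -3/2*1/2*(-3) = -3/4*(-3) = 9/4 ≈ 2.2500)
Q(35)/(15*2 + 12) + H/(-3285) = 35**2/(15*2 + 12) + (9/4)/(-3285) = 1225/(30 + 12) + (9/4)*(-1/3285) = 1225/42 - 1/1460 = 1225*(1/42) - 1/1460 = 175/6 - 1/1460 = 127747/4380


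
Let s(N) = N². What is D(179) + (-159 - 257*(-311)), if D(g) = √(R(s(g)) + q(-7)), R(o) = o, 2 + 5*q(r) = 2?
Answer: 79947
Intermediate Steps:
q(r) = 0 (q(r) = -⅖ + (⅕)*2 = -⅖ + ⅖ = 0)
D(g) = √(g²) (D(g) = √(g² + 0) = √(g²))
D(179) + (-159 - 257*(-311)) = √(179²) + (-159 - 257*(-311)) = √32041 + (-159 + 79927) = 179 + 79768 = 79947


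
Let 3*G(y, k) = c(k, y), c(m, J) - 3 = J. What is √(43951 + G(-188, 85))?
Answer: 2*√98751/3 ≈ 209.50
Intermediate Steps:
c(m, J) = 3 + J
G(y, k) = 1 + y/3 (G(y, k) = (3 + y)/3 = 1 + y/3)
√(43951 + G(-188, 85)) = √(43951 + (1 + (⅓)*(-188))) = √(43951 + (1 - 188/3)) = √(43951 - 185/3) = √(131668/3) = 2*√98751/3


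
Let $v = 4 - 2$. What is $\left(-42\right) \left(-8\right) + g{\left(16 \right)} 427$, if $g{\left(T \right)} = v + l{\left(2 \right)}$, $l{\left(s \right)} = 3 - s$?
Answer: $1617$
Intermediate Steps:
$v = 2$ ($v = 4 - 2 = 2$)
$g{\left(T \right)} = 3$ ($g{\left(T \right)} = 2 + \left(3 - 2\right) = 2 + 1 = 3$)
$\left(-42\right) \left(-8\right) + g{\left(16 \right)} 427 = \left(-42\right) \left(-8\right) + 3 \cdot 427 = 336 + 1281 = 1617$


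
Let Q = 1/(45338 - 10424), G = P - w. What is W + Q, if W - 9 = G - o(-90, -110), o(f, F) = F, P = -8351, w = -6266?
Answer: -68640923/34914 ≈ -1966.0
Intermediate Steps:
G = -2085 (G = -8351 - 1*(-6266) = -8351 + 6266 = -2085)
Q = 1/34914 ≈ 2.8642e-5
W = -1966 (W = 9 + (-2085 - 1*(-110)) = 9 + (-2085 + 110) = 9 - 1975 = -1966)
W + Q = -1966 + 1/34914 = -68640923/34914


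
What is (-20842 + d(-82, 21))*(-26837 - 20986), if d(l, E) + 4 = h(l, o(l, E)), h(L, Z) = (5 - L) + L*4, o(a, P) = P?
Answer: 1008443601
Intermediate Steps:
h(L, Z) = 5 + 3*L (h(L, Z) = (5 - L) + 4*L = 5 + 3*L)
d(l, E) = 1 + 3*l (d(l, E) = -4 + (5 + 3*l) = 1 + 3*l)
(-20842 + d(-82, 21))*(-26837 - 20986) = (-20842 + (1 + 3*(-82)))*(-26837 - 20986) = (-20842 + (1 - 246))*(-47823) = (-20842 - 245)*(-47823) = -21087*(-47823) = 1008443601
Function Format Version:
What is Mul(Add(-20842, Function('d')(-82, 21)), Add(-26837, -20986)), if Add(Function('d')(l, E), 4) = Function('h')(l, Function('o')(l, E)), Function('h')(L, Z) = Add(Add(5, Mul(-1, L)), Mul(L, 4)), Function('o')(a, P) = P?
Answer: 1008443601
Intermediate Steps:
Function('h')(L, Z) = Add(5, Mul(3, L)) (Function('h')(L, Z) = Add(Add(5, Mul(-1, L)), Mul(4, L)) = Add(5, Mul(3, L)))
Function('d')(l, E) = Add(1, Mul(3, l)) (Function('d')(l, E) = Add(-4, Add(5, Mul(3, l))) = Add(1, Mul(3, l)))
Mul(Add(-20842, Function('d')(-82, 21)), Add(-26837, -20986)) = Mul(Add(-20842, Add(1, Mul(3, -82))), Add(-26837, -20986)) = Mul(Add(-20842, Add(1, -246)), -47823) = Mul(Add(-20842, -245), -47823) = Mul(-21087, -47823) = 1008443601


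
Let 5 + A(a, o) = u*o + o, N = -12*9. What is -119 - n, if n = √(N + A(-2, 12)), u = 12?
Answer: -119 - √43 ≈ -125.56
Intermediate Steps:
N = -108
A(a, o) = -5 + 13*o (A(a, o) = -5 + (12*o + o) = -5 + 13*o)
n = √43 (n = √(-108 + (-5 + 13*12)) = √(-108 + (-5 + 156)) = √(-108 + 151) = √43 ≈ 6.5574)
-119 - n = -119 - √43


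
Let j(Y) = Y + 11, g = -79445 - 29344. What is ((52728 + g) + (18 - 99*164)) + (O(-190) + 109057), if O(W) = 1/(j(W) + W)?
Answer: 13571081/369 ≈ 36778.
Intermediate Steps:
g = -108789
j(Y) = 11 + Y
O(W) = 1/(11 + 2*W) (O(W) = 1/((11 + W) + W) = 1/(11 + 2*W))
((52728 + g) + (18 - 99*164)) + (O(-190) + 109057) = ((52728 - 108789) + (18 - 99*164)) + (1/(11 + 2*(-190)) + 109057) = (-56061 + (18 - 16236)) + (1/(11 - 380) + 109057) = (-56061 - 16218) + (1/(-369) + 109057) = -72279 + (-1/369 + 109057) = -72279 + 40242032/369 = 13571081/369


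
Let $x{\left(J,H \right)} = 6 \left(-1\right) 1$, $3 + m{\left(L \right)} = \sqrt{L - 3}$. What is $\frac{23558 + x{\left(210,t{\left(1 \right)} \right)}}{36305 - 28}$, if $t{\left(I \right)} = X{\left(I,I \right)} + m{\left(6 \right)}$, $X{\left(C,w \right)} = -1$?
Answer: $\frac{23552}{36277} \approx 0.64923$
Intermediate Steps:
$m{\left(L \right)} = -3 + \sqrt{-3 + L}$ ($m{\left(L \right)} = -3 + \sqrt{L - 3} = -3 + \sqrt{-3 + L}$)
$t{\left(I \right)} = -4 + \sqrt{3}$ ($t{\left(I \right)} = -1 - \left(3 - \sqrt{-3 + 6}\right) = -1 - \left(3 - \sqrt{3}\right) = -4 + \sqrt{3}$)
$x{\left(J,H \right)} = -6$ ($x{\left(J,H \right)} = \left(-6\right) 1 = -6$)
$\frac{23558 + x{\left(210,t{\left(1 \right)} \right)}}{36305 - 28} = \frac{23558 - 6}{36305 - 28} = \frac{23552}{36277}$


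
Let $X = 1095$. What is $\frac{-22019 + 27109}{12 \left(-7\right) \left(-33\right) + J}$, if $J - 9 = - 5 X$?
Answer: $- \frac{2545}{1347} \approx -1.8894$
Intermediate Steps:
$J = -5466$ ($J = 9 - 5475 = -5466$)
$\frac{-22019 + 27109}{12 \left(-7\right) \left(-33\right) + J} = \frac{-22019 + 27109}{12 \left(-7\right) \left(-33\right) - 5466} = \frac{5090}{\left(-84\right) \left(-33\right) - 5466} = \frac{5090}{2772 - 5466} = \frac{5090}{-2694} = 5090 \left(- \frac{1}{2694}\right) = - \frac{2545}{1347}$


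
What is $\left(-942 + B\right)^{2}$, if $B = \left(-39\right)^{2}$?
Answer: $335241$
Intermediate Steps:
$B = 1521$
$\left(-942 + B\right)^{2} = \left(-942 + 1521\right)^{2} = 579^{2} = 335241$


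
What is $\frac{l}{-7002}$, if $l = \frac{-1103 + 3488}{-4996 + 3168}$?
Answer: $\frac{265}{1422184} \approx 0.00018633$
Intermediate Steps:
$l = - \frac{2385}{1828}$ ($l = \frac{2385}{-1828} = 2385 \left(- \frac{1}{1828}\right) = - \frac{2385}{1828} \approx -1.3047$)
$\frac{l}{-7002} = - \frac{2385}{1828 \left(-7002\right)} = \left(- \frac{2385}{1828}\right) \left(- \frac{1}{7002}\right) = \frac{265}{1422184}$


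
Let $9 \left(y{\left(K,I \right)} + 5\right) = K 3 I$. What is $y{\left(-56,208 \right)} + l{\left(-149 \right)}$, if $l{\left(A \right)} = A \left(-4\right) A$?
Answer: $- \frac{278075}{3} \approx -92692.0$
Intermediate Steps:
$l{\left(A \right)} = - 4 A^{2}$ ($l{\left(A \right)} = - 4 A A = - 4 A^{2}$)
$y{\left(K,I \right)} = -5 + \frac{I K}{3}$ ($y{\left(K,I \right)} = -5 + \frac{K 3 I}{9} = -5 + \frac{3 K I}{9} = -5 + \frac{3 I K}{9} = -5 + \frac{I K}{3}$)
$y{\left(-56,208 \right)} + l{\left(-149 \right)} = \left(-5 + \frac{1}{3} \cdot 208 \left(-56\right)\right) - 4 \left(-149\right)^{2} = \left(-5 - \frac{11648}{3}\right) - 88804 = - \frac{11663}{3} - 88804 = - \frac{278075}{3}$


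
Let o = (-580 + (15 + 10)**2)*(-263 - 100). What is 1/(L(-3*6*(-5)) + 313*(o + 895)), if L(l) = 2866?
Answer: -1/4829854 ≈ -2.0705e-7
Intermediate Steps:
o = -16335 (o = (-580 + 25**2)*(-363) = (-580 + 625)*(-363) = 45*(-363) = -16335)
1/(L(-3*6*(-5)) + 313*(o + 895)) = 1/(2866 + 313*(-16335 + 895)) = 1/(2866 + 313*(-15440)) = 1/(2866 - 4832720) = 1/(-4829854) = -1/4829854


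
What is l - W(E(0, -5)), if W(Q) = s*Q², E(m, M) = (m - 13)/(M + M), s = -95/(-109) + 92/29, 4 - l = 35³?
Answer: -13553683427/316100 ≈ -42878.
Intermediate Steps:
l = -42871 (l = 4 - 1*35³ = 4 - 1*42875 = 4 - 42875 = -42871)
s = 12783/3161 (s = -95*(-1/109) + 92*(1/29) = 95/109 + 92/29 = 12783/3161 ≈ 4.0440)
E(m, M) = (-13 + m)/(2*M) (E(m, M) = (-13 + m)/((2*M)) = (-13 + m)*(1/(2*M)) = (-13 + m)/(2*M))
W(Q) = 12783*Q²/3161
l - W(E(0, -5)) = -42871 - 12783*((½)*(-13 + 0)/(-5))²/3161 = -42871 - 12783*((½)*(-⅕)*(-13))²/3161 = -42871 - 12783*(13/10)²/3161 = -42871 - 12783*169/(3161*100) = -42871 - 1*2160327/316100 = -42871 - 2160327/316100 = -13553683427/316100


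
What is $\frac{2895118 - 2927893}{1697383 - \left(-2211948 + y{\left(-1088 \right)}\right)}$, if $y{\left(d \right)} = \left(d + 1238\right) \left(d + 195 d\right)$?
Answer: $- \frac{32775}{35896531} \approx -0.00091304$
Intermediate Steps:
$y{\left(d \right)} = 196 d \left(1238 + d\right)$ ($y{\left(d \right)} = \left(1238 + d\right) 196 d = 196 d \left(1238 + d\right)$)
$\frac{2895118 - 2927893}{1697383 - \left(-2211948 + y{\left(-1088 \right)}\right)} = \frac{2895118 - 2927893}{1697383 - \left(-2211948 + 196 \left(-1088\right) \left(1238 - 1088\right)\right)} = \frac{2895118 - 2927893}{1697383 - \left(-2211948 + 196 \left(-1088\right) 150\right)} = - \frac{32775}{1697383 + \left(2211948 - -31987200\right)} = - \frac{32775}{1697383 + \left(2211948 + 31987200\right)} = - \frac{32775}{1697383 + 34199148} = - \frac{32775}{35896531}$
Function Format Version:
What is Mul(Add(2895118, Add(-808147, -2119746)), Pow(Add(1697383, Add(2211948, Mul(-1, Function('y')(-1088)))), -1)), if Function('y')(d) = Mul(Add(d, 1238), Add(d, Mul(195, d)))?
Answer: Rational(-32775, 35896531) ≈ -0.00091304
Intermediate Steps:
Function('y')(d) = Mul(196, d, Add(1238, d)) (Function('y')(d) = Mul(Add(1238, d), Mul(196, d)) = Mul(196, d, Add(1238, d)))
Mul(Add(2895118, Add(-808147, -2119746)), Pow(Add(1697383, Add(2211948, Mul(-1, Function('y')(-1088)))), -1)) = Mul(Add(2895118, Add(-808147, -2119746)), Pow(Add(1697383, Add(2211948, Mul(-1, Mul(196, -1088, Add(1238, -1088))))), -1)) = Mul(Add(2895118, -2927893), Pow(Add(1697383, Add(2211948, Mul(-1, Mul(196, -1088, 150)))), -1)) = Mul(-32775, Pow(Add(1697383, Add(2211948, Mul(-1, -31987200))), -1)) = Mul(-32775, Pow(Add(1697383, Add(2211948, 31987200)), -1)) = Mul(-32775, Pow(Add(1697383, 34199148), -1)) = Mul(-32775, Pow(35896531, -1)) = Mul(-32775, Rational(1, 35896531)) = Rational(-32775, 35896531)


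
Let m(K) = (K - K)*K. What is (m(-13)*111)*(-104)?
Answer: 0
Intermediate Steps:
m(K) = 0 (m(K) = 0*K = 0)
(m(-13)*111)*(-104) = (0*111)*(-104) = 0*(-104) = 0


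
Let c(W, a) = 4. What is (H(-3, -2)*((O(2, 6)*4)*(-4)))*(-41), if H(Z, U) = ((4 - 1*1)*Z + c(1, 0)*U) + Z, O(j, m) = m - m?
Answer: 0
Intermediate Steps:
O(j, m) = 0
H(Z, U) = 4*U + 4*Z (H(Z, U) = ((4 - 1*1)*Z + 4*U) + Z = ((4 - 1)*Z + 4*U) + Z = (3*Z + 4*U) + Z = 4*U + 4*Z)
(H(-3, -2)*((O(2, 6)*4)*(-4)))*(-41) = ((4*(-2) + 4*(-3))*((0*4)*(-4)))*(-41) = ((-8 - 12)*(0*(-4)))*(-41) = -20*0*(-41) = 0*(-41) = 0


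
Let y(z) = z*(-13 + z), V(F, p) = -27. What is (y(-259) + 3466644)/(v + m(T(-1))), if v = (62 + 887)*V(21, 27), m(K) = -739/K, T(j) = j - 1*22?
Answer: -40676558/294295 ≈ -138.22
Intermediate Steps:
T(j) = -22 + j (T(j) = j - 22 = -22 + j)
v = -25623 (v = (62 + 887)*(-27) = 949*(-27) = -25623)
(y(-259) + 3466644)/(v + m(T(-1))) = (-259*(-13 - 259) + 3466644)/(-25623 - 739/(-22 - 1)) = (-259*(-272) + 3466644)/(-25623 - 739/(-23)) = (70448 + 3466644)/(-25623 - 739*(-1/23)) = 3537092/(-25623 + 739/23) = 3537092/(-588590/23) = 3537092*(-23/588590) = -40676558/294295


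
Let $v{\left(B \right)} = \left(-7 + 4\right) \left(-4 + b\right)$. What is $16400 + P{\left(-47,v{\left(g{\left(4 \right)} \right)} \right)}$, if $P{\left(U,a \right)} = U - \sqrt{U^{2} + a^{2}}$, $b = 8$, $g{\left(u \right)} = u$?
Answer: $16353 - \sqrt{2353} \approx 16305.0$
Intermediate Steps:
$v{\left(B \right)} = -12$ ($v{\left(B \right)} = \left(-7 + 4\right) \left(-4 + 8\right) = \left(-3\right) 4 = -12$)
$16400 + P{\left(-47,v{\left(g{\left(4 \right)} \right)} \right)} = 16400 - \left(47 + \sqrt{\left(-47\right)^{2} + \left(-12\right)^{2}}\right) = 16400 - \left(47 + \sqrt{2209 + 144}\right) = 16400 - \left(47 + \sqrt{2353}\right) = 16353 - \sqrt{2353}$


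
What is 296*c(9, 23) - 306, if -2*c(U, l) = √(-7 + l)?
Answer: -898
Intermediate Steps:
c(U, l) = -√(-7 + l)/2
296*c(9, 23) - 306 = 296*(-√(-7 + 23)/2) - 306 = 296*(-√16/2) - 306 = 296*(-½*4) - 306 = 296*(-2) - 306 = -592 - 306 = -898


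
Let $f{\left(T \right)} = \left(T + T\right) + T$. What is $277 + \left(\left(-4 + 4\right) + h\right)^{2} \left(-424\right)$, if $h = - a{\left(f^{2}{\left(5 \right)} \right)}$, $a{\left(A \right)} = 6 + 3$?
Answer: $-34067$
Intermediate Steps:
$f{\left(T \right)} = 3 T$ ($f{\left(T \right)} = 2 T + T = 3 T$)
$a{\left(A \right)} = 9$
$h = -9$ ($h = \left(-1\right) 9 = -9$)
$277 + \left(\left(-4 + 4\right) + h\right)^{2} \left(-424\right) = 277 + \left(\left(-4 + 4\right) - 9\right)^{2} \left(-424\right) = 277 + \left(0 - 9\right)^{2} \left(-424\right) = 277 + \left(-9\right)^{2} \left(-424\right) = 277 + 81 \left(-424\right) = 277 - 34344 = -34067$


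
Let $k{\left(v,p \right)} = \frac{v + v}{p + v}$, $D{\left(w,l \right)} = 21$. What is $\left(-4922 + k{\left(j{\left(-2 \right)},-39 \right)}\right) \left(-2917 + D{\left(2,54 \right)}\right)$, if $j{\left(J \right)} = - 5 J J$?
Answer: $\frac{840876768}{59} \approx 1.4252 \cdot 10^{7}$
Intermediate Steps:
$j{\left(J \right)} = - 5 J^{2}$
$k{\left(v,p \right)} = \frac{2 v}{p + v}$
$\left(-4922 + k{\left(j{\left(-2 \right)},-39 \right)}\right) \left(-2917 + D{\left(2,54 \right)}\right) = \left(-4922 + \frac{2 \left(- 5 \left(-2\right)^{2}\right)}{-39 - 5 \left(-2\right)^{2}}\right) \left(-2917 + 21\right) = \left(-4922 + \frac{2 \left(\left(-5\right) 4\right)}{-39 - 20}\right) \left(-2896\right) = \left(-4922 + 2 \left(-20\right) \frac{1}{-39 - 20}\right) \left(-2896\right) = \left(-4922 + 2 \left(-20\right) \frac{1}{-59}\right) \left(-2896\right) = \left(-4922 + 2 \left(-20\right) \left(- \frac{1}{59}\right)\right) \left(-2896\right) = \left(-4922 + \frac{40}{59}\right) \left(-2896\right) = \left(- \frac{290358}{59}\right) \left(-2896\right) = \frac{840876768}{59}$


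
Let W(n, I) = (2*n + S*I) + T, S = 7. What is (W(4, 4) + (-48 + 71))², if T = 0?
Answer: 3481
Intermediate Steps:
W(n, I) = 2*n + 7*I (W(n, I) = (2*n + 7*I) + 0 = 2*n + 7*I)
(W(4, 4) + (-48 + 71))² = ((2*4 + 7*4) + (-48 + 71))² = ((8 + 28) + 23)² = (36 + 23)² = 59² = 3481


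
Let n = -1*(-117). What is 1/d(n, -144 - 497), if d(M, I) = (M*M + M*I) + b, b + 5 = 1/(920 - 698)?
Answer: -222/13611485 ≈ -1.6310e-5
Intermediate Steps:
n = 117
b = -1109/222 (b = -5 + 1/(920 - 698) = -5 + 1/222 = -1109/222 ≈ -4.9955)
d(M, I) = -1109/222 + M² + I*M (d(M, I) = (M*M + M*I) - 1109/222 = (M² + I*M) - 1109/222 = -1109/222 + M² + I*M)
1/d(n, -144 - 497) = 1/(-1109/222 + 117² + (-144 - 497)*117) = 1/(-1109/222 + 13689 - 641*117) = 1/(-1109/222 + 13689 - 74997) = 1/(-13611485/222) = -222/13611485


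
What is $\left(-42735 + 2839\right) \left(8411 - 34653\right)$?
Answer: $1046950832$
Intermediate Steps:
$\left(-42735 + 2839\right) \left(8411 - 34653\right) = - 39896 \left(8411 - 34653\right) = \left(-39896\right) \left(-26242\right) = 1046950832$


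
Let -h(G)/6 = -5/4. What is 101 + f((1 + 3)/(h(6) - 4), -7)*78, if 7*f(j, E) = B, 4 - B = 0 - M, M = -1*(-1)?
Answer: 1097/7 ≈ 156.71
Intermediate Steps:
M = 1
h(G) = 15/2 (h(G) = -(-30)/4 = -6*(-5/4) = 15/2)
B = 5 (B = 4 - (0 - 1*1) = 4 - (0 - 1) = 4 - 1*(-1) = 4 + 1 = 5)
f(j, E) = 5/7 (f(j, E) = (⅐)*5 = 5/7)
101 + f((1 + 3)/(h(6) - 4), -7)*78 = 101 + (5/7)*78 = 101 + 390/7 = 1097/7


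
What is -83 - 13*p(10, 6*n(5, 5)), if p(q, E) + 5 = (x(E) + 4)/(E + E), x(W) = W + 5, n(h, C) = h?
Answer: -529/20 ≈ -26.450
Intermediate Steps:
x(W) = 5 + W
p(q, E) = -5 + (9 + E)/(2*E) (p(q, E) = -5 + ((5 + E) + 4)/(E + E) = -5 + (9 + E)/((2*E)) = -5 + (9 + E)*(1/(2*E)) = -5 + (9 + E)/(2*E))
-83 - 13*p(10, 6*n(5, 5)) = -83 - 117*(1 - 6*5)/(2*(6*5)) = -83 - 117*(1 - 1*30)/(2*30) = -83 - 117*(1 - 30)/(2*30) = -83 - 117*(-29)/(2*30) = -83 - 13*(-87/20) = -83 + 1131/20 = -529/20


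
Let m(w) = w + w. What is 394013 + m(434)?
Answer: 394881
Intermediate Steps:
m(w) = 2*w
394013 + m(434) = 394013 + 2*434 = 394013 + 868 = 394881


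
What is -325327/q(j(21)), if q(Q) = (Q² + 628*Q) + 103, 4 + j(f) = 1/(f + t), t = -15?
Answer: 11711772/82427 ≈ 142.09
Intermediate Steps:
j(f) = -4 + 1/(-15 + f) (j(f) = -4 + 1/(f - 15) = -4 + 1/(-15 + f))
q(Q) = 103 + Q² + 628*Q
-325327/q(j(21)) = -325327/(103 + ((61 - 4*21)/(-15 + 21))² + 628*((61 - 4*21)/(-15 + 21))) = -325327/(103 + ((61 - 84)/6)² + 628*((61 - 84)/6)) = -325327/(103 + ((⅙)*(-23))² + 628*((⅙)*(-23))) = -325327/(103 + (-23/6)² + 628*(-23/6)) = -325327/(103 + 529/36 - 7222/3) = -325327/(-82427/36) = -325327*(-36/82427) = 11711772/82427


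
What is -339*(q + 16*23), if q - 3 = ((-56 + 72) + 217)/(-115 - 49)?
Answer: -20547129/164 ≈ -1.2529e+5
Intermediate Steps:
q = 259/164 (q = 3 + ((-56 + 72) + 217)/(-115 - 49) = 3 + (16 + 217)/(-164) = 3 + 233*(-1/164) = 3 - 233/164 = 259/164 ≈ 1.5793)
-339*(q + 16*23) = -339*(259/164 + 16*23) = -339*(259/164 + 368) = -339*60611/164 = -20547129/164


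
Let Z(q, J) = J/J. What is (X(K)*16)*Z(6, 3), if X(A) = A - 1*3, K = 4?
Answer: 16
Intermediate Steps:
Z(q, J) = 1
X(A) = -3 + A (X(A) = A - 3 = -3 + A)
(X(K)*16)*Z(6, 3) = ((-3 + 4)*16)*1 = (1*16)*1 = 16*1 = 16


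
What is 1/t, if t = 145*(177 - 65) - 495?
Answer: 1/15745 ≈ 6.3512e-5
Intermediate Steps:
t = 15745 (t = 145*112 - 495 = 16240 - 495 = 15745)
1/t = 1/15745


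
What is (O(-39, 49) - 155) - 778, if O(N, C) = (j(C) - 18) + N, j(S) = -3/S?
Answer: -48513/49 ≈ -990.06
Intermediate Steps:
O(N, C) = -18 + N - 3/C (O(N, C) = (-3/C - 18) + N = (-18 - 3/C) + N = -18 + N - 3/C)
(O(-39, 49) - 155) - 778 = ((-18 - 39 - 3/49) - 155) - 778 = (-2796/49 - 155) - 778 = -10391/49 - 778 = -48513/49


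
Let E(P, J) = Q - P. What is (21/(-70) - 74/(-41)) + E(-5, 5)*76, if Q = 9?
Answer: 436857/410 ≈ 1065.5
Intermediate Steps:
E(P, J) = 9 - P
(21/(-70) - 74/(-41)) + E(-5, 5)*76 = (21/(-70) - 74/(-41)) + (9 - 1*(-5))*76 = (21*(-1/70) - 74*(-1/41)) + (9 + 5)*76 = (-3/10 + 74/41) + 14*76 = 617/410 + 1064 = 436857/410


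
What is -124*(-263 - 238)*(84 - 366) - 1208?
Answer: -17520176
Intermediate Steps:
-124*(-263 - 238)*(84 - 366) - 1208 = -(-62124)*(-282) - 1208 = -124*141282 - 1208 = -17518968 - 1208 = -17520176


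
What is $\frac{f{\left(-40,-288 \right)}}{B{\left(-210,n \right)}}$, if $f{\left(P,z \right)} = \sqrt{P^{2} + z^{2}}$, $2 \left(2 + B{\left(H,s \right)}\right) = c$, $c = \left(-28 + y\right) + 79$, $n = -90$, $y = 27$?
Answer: $\frac{8 \sqrt{1321}}{37} \approx 7.8585$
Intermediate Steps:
$c = 78$ ($c = \left(-28 + 27\right) + 79 = -1 + 79 = 78$)
$B{\left(H,s \right)} = 37$ ($B{\left(H,s \right)} = -2 + \frac{1}{2} \cdot 78 = -2 + 39 = 37$)
$\frac{f{\left(-40,-288 \right)}}{B{\left(-210,n \right)}} = \frac{\sqrt{\left(-40\right)^{2} + \left(-288\right)^{2}}}{37} = \sqrt{1600 + 82944} \cdot \frac{1}{37} = \sqrt{84544} \cdot \frac{1}{37} = 8 \sqrt{1321} \cdot \frac{1}{37} = \frac{8 \sqrt{1321}}{37}$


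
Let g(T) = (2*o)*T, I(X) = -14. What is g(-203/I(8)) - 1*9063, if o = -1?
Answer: -9092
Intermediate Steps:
g(T) = -2*T (g(T) = (2*(-1))*T = -2*T)
g(-203/I(8)) - 1*9063 = -(-406)/(-14) - 1*9063 = -(-406)*(-1)/14 - 9063 = -2*29/2 - 9063 = -29 - 9063 = -9092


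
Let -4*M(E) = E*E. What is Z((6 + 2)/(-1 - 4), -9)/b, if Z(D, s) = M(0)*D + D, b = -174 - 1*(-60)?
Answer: 4/285 ≈ 0.014035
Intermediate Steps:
b = -114 (b = -174 + 60 = -114)
M(E) = -E**2/4 (M(E) = -E*E/4 = -E**2/4)
Z(D, s) = D (Z(D, s) = (-1/4*0**2)*D + D = (-1/4*0)*D + D = 0*D + D = 0 + D = D)
Z((6 + 2)/(-1 - 4), -9)/b = ((6 + 2)/(-1 - 4))/(-114) = (8/(-5))*(-1/114) = (8*(-1/5))*(-1/114) = -8/5*(-1/114) = 4/285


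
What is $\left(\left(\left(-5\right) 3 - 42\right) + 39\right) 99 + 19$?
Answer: $-1763$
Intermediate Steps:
$\left(\left(\left(-5\right) 3 - 42\right) + 39\right) 99 + 19 = \left(\left(-15 - 42\right) + 39\right) 99 + 19 = \left(-57 + 39\right) 99 + 19 = \left(-18\right) 99 + 19 = -1782 + 19 = -1763$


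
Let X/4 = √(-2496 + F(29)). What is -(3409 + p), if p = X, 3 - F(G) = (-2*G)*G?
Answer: -3409 - 4*I*√811 ≈ -3409.0 - 113.91*I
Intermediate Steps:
F(G) = 3 + 2*G² (F(G) = 3 - (-2*G)*G = 3 - (-2)*G² = 3 + 2*G²)
X = 4*I*√811 (X = 4*√(-2496 + (3 + 2*29²)) = 4*√(-2496 + (3 + 2*841)) = 4*√(-2496 + (3 + 1682)) = 4*√(-2496 + 1685) = 4*√(-811) = 4*(I*√811) = 4*I*√811 ≈ 113.91*I)
p = 4*I*√811 ≈ 113.91*I
-(3409 + p) = -(3409 + 4*I*√811) = -3409 - 4*I*√811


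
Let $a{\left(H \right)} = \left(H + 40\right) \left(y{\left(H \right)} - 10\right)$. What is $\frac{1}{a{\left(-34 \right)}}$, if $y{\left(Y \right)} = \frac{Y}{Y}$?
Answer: $- \frac{1}{54} \approx -0.018519$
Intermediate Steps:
$y{\left(Y \right)} = 1$
$a{\left(H \right)} = -360 - 9 H$ ($a{\left(H \right)} = \left(H + 40\right) \left(1 - 10\right) = \left(40 + H\right) \left(-9\right) = -360 - 9 H$)
$\frac{1}{a{\left(-34 \right)}} = \frac{1}{-360 - -306} = \frac{1}{-360 + 306} = \frac{1}{-54} = - \frac{1}{54}$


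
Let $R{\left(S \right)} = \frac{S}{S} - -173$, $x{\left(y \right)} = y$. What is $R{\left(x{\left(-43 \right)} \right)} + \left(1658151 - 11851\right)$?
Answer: $1646474$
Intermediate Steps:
$R{\left(S \right)} = 174$ ($R{\left(S \right)} = 1 + 173 = 174$)
$R{\left(x{\left(-43 \right)} \right)} + \left(1658151 - 11851\right) = 174 + \left(1658151 - 11851\right) = 174 + 1646300 = 1646474$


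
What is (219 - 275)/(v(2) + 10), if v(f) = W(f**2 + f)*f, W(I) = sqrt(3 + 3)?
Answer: -140/19 + 28*sqrt(6)/19 ≈ -3.7586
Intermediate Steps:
W(I) = sqrt(6)
v(f) = f*sqrt(6) (v(f) = sqrt(6)*f = f*sqrt(6))
(219 - 275)/(v(2) + 10) = (219 - 275)/(2*sqrt(6) + 10) = -56/(10 + 2*sqrt(6))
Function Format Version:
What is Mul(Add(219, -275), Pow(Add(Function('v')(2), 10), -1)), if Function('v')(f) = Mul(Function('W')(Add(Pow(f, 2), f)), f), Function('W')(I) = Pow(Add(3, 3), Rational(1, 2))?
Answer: Add(Rational(-140, 19), Mul(Rational(28, 19), Pow(6, Rational(1, 2)))) ≈ -3.7586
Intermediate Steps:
Function('W')(I) = Pow(6, Rational(1, 2))
Function('v')(f) = Mul(f, Pow(6, Rational(1, 2))) (Function('v')(f) = Mul(Pow(6, Rational(1, 2)), f) = Mul(f, Pow(6, Rational(1, 2))))
Mul(Add(219, -275), Pow(Add(Function('v')(2), 10), -1)) = Mul(Add(219, -275), Pow(Add(Mul(2, Pow(6, Rational(1, 2))), 10), -1)) = Mul(-56, Pow(Add(10, Mul(2, Pow(6, Rational(1, 2)))), -1))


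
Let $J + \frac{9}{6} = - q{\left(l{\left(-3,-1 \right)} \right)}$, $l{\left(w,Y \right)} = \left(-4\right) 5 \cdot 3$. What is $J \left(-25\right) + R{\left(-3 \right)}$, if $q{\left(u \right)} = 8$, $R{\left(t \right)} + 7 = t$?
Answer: $\frac{455}{2} \approx 227.5$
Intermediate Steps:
$l{\left(w,Y \right)} = -60$ ($l{\left(w,Y \right)} = \left(-20\right) 3 = -60$)
$R{\left(t \right)} = -7 + t$
$J = - \frac{19}{2}$ ($J = - \frac{3}{2} - 8 = - \frac{19}{2} \approx -9.5$)
$J \left(-25\right) + R{\left(-3 \right)} = \left(- \frac{19}{2}\right) \left(-25\right) - 10 = \frac{475}{2} - 10 = \frac{455}{2}$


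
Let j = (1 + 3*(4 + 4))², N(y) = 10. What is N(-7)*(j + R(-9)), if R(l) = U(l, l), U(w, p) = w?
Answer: 6160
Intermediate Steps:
R(l) = l
j = 625 (j = (1 + 3*8)² = (1 + 24)² = 25² = 625)
N(-7)*(j + R(-9)) = 10*(625 - 9) = 10*616 = 6160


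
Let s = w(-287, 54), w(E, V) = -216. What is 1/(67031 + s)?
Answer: 1/66815 ≈ 1.4967e-5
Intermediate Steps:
s = -216
1/(67031 + s) = 1/(67031 - 216) = 1/66815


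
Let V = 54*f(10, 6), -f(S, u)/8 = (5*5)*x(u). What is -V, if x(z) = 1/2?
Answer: 5400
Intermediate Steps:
x(z) = 1/2
f(S, u) = -100 (f(S, u) = -8*5*5/2 = -200/2 = -8*25/2 = -100)
V = -5400 (V = 54*(-100) = -5400)
-V = -1*(-5400) = 5400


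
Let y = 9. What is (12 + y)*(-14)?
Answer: -294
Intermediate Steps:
(12 + y)*(-14) = (12 + 9)*(-14) = 21*(-14) = -294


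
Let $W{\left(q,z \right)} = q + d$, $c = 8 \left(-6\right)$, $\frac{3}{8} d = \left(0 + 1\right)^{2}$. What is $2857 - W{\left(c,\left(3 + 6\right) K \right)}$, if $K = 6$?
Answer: $\frac{8707}{3} \approx 2902.3$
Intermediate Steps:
$d = \frac{8}{3}$ ($d = \frac{8 \left(0 + 1\right)^{2}}{3} = \frac{8 \cdot 1^{2}}{3} = \frac{8}{3} \cdot 1 = \frac{8}{3} \approx 2.6667$)
$c = -48$
$W{\left(q,z \right)} = \frac{8}{3} + q$ ($W{\left(q,z \right)} = q + \frac{8}{3} = \frac{8}{3} + q$)
$2857 - W{\left(c,\left(3 + 6\right) K \right)} = 2857 - \left(\frac{8}{3} - 48\right) = 2857 - - \frac{136}{3} = 2857 + \frac{136}{3} = \frac{8707}{3}$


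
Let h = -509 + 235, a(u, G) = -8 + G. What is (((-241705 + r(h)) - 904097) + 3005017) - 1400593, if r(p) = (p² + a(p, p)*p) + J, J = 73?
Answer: 611039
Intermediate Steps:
h = -274
r(p) = 73 + p² + p*(-8 + p) (r(p) = (p² + (-8 + p)*p) + 73 = (p² + p*(-8 + p)) + 73 = 73 + p² + p*(-8 + p))
(((-241705 + r(h)) - 904097) + 3005017) - 1400593 = (((-241705 + (73 + (-274)² - 274*(-8 - 274))) - 904097) + 3005017) - 1400593 = (((-241705 + (73 + 75076 - 274*(-282))) - 904097) + 3005017) - 1400593 = (((-241705 + (73 + 75076 + 77268)) - 904097) + 3005017) - 1400593 = (((-241705 + 152417) - 904097) + 3005017) - 1400593 = ((-89288 - 904097) + 3005017) - 1400593 = (-993385 + 3005017) - 1400593 = 2011632 - 1400593 = 611039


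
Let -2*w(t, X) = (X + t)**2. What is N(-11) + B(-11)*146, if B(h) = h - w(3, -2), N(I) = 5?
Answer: -1528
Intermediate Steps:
w(t, X) = -(X + t)**2/2
B(h) = 1/2 + h (B(h) = h - (-1)*(-2 + 3)**2/2 = h - (-1)*1**2/2 = h - (-1)/2 = h - 1*(-1/2) = h + 1/2 = 1/2 + h)
N(-11) + B(-11)*146 = 5 + (1/2 - 11)*146 = 5 - 21/2*146 = 5 - 1533 = -1528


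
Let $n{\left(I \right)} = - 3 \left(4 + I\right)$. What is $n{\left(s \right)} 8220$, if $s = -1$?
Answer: $-73980$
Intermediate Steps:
$n{\left(I \right)} = -12 - 3 I$
$n{\left(s \right)} 8220 = \left(-12 - -3\right) 8220 = \left(-12 + 3\right) 8220 = \left(-9\right) 8220 = -73980$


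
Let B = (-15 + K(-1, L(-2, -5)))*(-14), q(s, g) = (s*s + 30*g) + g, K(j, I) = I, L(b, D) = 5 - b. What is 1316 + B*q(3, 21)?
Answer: 75236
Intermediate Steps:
q(s, g) = s**2 + 31*g (q(s, g) = (s**2 + 30*g) + g = s**2 + 31*g)
B = 112 (B = (-15 + (5 - 1*(-2)))*(-14) = (-15 + (5 + 2))*(-14) = (-15 + 7)*(-14) = -8*(-14) = 112)
1316 + B*q(3, 21) = 1316 + 112*(3**2 + 31*21) = 1316 + 112*(9 + 651) = 1316 + 112*660 = 1316 + 73920 = 75236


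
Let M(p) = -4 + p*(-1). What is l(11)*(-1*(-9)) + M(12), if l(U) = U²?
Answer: 1073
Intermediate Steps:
M(p) = -4 - p
l(11)*(-1*(-9)) + M(12) = 11²*(-1*(-9)) + (-4 - 1*12) = 121*9 + (-4 - 12) = 1089 - 16 = 1073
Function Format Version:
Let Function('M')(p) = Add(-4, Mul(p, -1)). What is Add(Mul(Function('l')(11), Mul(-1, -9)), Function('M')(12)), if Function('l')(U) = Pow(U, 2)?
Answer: 1073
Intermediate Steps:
Function('M')(p) = Add(-4, Mul(-1, p))
Add(Mul(Function('l')(11), Mul(-1, -9)), Function('M')(12)) = Add(Mul(Pow(11, 2), Mul(-1, -9)), Add(-4, Mul(-1, 12))) = Add(Mul(121, 9), Add(-4, -12)) = Add(1089, -16) = 1073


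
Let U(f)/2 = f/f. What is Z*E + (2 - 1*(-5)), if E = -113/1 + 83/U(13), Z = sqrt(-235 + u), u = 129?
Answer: 7 - 143*I*sqrt(106)/2 ≈ 7.0 - 736.14*I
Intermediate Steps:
Z = I*sqrt(106) (Z = sqrt(-235 + 129) = sqrt(-106) = I*sqrt(106) ≈ 10.296*I)
U(f) = 2 (U(f) = 2*(f/f) = 2*1 = 2)
E = -143/2 (E = -113/1 + 83/2 = -113*1 + 83*(1/2) = -113 + 83/2 = -143/2 ≈ -71.500)
Z*E + (2 - 1*(-5)) = (I*sqrt(106))*(-143/2) + (2 - 1*(-5)) = -143*I*sqrt(106)/2 + (2 + 5) = -143*I*sqrt(106)/2 + 7 = 7 - 143*I*sqrt(106)/2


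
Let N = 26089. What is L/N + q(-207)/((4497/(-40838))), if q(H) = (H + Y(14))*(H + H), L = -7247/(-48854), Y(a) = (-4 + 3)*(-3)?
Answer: -1465315958510717003/1910553456994 ≈ -7.6696e+5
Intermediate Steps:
Y(a) = 3 (Y(a) = -1*(-3) = 3)
L = 7247/48854 (L = -7247*(-1/48854) = 7247/48854 ≈ 0.14834)
q(H) = 2*H*(3 + H) (q(H) = (H + 3)*(H + H) = (3 + H)*(2*H) = 2*H*(3 + H))
L/N + q(-207)/((4497/(-40838))) = (7247/48854)/26089 + (2*(-207)*(3 - 207))/((4497/(-40838))) = (7247/48854)*(1/26089) + (2*(-207)*(-204))/((4497*(-1/40838))) = 7247/1274552006 + 84456/(-4497/40838) = 7247/1274552006 + 84456*(-40838/4497) = 7247/1274552006 - 1149671376/1499 = -1465315958510717003/1910553456994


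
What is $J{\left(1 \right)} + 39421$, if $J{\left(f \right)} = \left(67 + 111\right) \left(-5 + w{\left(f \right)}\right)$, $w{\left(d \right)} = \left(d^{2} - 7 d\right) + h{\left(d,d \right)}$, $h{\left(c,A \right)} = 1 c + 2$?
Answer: $37997$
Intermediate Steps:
$h{\left(c,A \right)} = 2 + c$ ($h{\left(c,A \right)} = c + 2 = 2 + c$)
$w{\left(d \right)} = 2 + d^{2} - 6 d$ ($w{\left(d \right)} = \left(d^{2} - 7 d\right) + \left(2 + d\right) = 2 + d^{2} - 6 d$)
$J{\left(f \right)} = -534 - 1068 f + 178 f^{2}$ ($J{\left(f \right)} = \left(67 + 111\right) \left(-5 + \left(2 + f^{2} - 6 f\right)\right) = 178 \left(-3 + f^{2} - 6 f\right) = -534 - 1068 f + 178 f^{2}$)
$J{\left(1 \right)} + 39421 = \left(-534 - 1068 + 178 \cdot 1^{2}\right) + 39421 = \left(-534 - 1068 + 178 \cdot 1\right) + 39421 = \left(-534 - 1068 + 178\right) + 39421 = -1424 + 39421 = 37997$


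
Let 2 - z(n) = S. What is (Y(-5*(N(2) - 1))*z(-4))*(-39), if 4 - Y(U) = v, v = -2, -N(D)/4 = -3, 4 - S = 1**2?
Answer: 234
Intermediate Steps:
S = 3 (S = 4 - 1*1**2 = 4 - 1*1 = 4 - 1 = 3)
N(D) = 12 (N(D) = -4*(-3) = 12)
z(n) = -1 (z(n) = 2 - 1*3 = 2 - 3 = -1)
Y(U) = 6 (Y(U) = 4 - 1*(-2) = 4 + 2 = 6)
(Y(-5*(N(2) - 1))*z(-4))*(-39) = (6*(-1))*(-39) = -6*(-39) = 234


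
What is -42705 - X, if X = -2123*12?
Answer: -17229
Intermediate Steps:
X = -25476
-42705 - X = -42705 - 1*(-25476) = -42705 + 25476 = -17229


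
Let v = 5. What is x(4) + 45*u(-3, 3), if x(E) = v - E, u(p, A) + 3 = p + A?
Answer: -134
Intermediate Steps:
u(p, A) = -3 + A + p (u(p, A) = -3 + (p + A) = -3 + (A + p) = -3 + A + p)
x(E) = 5 - E
x(4) + 45*u(-3, 3) = (5 - 1*4) + 45*(-3 + 3 - 3) = (5 - 4) + 45*(-3) = 1 - 135 = -134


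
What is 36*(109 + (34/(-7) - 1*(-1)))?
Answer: 26496/7 ≈ 3785.1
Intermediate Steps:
36*(109 + (34/(-7) - 1*(-1))) = 36*(109 + (34*(-1/7) + 1)) = 36*(109 + (-34/7 + 1)) = 36*(109 - 27/7) = 36*(736/7) = 26496/7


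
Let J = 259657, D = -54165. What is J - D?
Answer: 313822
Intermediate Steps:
J - D = 259657 - 1*(-54165) = 259657 + 54165 = 313822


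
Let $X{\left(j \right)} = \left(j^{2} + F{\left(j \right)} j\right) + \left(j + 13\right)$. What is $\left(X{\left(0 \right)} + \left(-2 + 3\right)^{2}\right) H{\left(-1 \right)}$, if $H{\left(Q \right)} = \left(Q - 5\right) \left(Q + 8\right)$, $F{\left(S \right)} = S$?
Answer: $-588$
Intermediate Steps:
$X{\left(j \right)} = 13 + j + 2 j^{2}$ ($X{\left(j \right)} = \left(j^{2} + j j\right) + \left(j + 13\right) = \left(j^{2} + j^{2}\right) + \left(13 + j\right) = 2 j^{2} + \left(13 + j\right) = 13 + j + 2 j^{2}$)
$H{\left(Q \right)} = \left(-5 + Q\right) \left(8 + Q\right)$
$\left(X{\left(0 \right)} + \left(-2 + 3\right)^{2}\right) H{\left(-1 \right)} = \left(\left(13 + 0 + 2 \cdot 0^{2}\right) + \left(-2 + 3\right)^{2}\right) \left(-40 + \left(-1\right)^{2} + 3 \left(-1\right)\right) = \left(\left(13 + 0 + 2 \cdot 0\right) + 1^{2}\right) \left(-40 + 1 - 3\right) = \left(\left(13 + 0 + 0\right) + 1\right) \left(-42\right) = \left(13 + 1\right) \left(-42\right) = 14 \left(-42\right) = -588$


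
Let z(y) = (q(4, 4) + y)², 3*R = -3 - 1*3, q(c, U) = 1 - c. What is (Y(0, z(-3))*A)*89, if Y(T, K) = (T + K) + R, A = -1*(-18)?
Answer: 54468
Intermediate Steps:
A = 18
R = -2 (R = (-3 - 1*3)/3 = (-3 - 3)/3 = (⅓)*(-6) = -2)
z(y) = (-3 + y)² (z(y) = ((1 - 1*4) + y)² = ((1 - 4) + y)² = (-3 + y)²)
Y(T, K) = -2 + K + T (Y(T, K) = (T + K) - 2 = (K + T) - 2 = -2 + K + T)
(Y(0, z(-3))*A)*89 = ((-2 + (-3 - 3)² + 0)*18)*89 = ((-2 + (-6)² + 0)*18)*89 = ((-2 + 36 + 0)*18)*89 = (34*18)*89 = 612*89 = 54468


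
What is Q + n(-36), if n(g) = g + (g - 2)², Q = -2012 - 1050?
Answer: -1654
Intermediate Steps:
Q = -3062
n(g) = g + (-2 + g)²
Q + n(-36) = -3062 + (-36 + (-2 - 36)²) = -3062 + (-36 + (-38)²) = -3062 + (-36 + 1444) = -3062 + 1408 = -1654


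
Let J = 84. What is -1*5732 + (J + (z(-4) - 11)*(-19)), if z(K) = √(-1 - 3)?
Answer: -5439 - 38*I ≈ -5439.0 - 38.0*I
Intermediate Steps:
z(K) = 2*I (z(K) = √(-4) = 2*I)
-1*5732 + (J + (z(-4) - 11)*(-19)) = -1*5732 + (84 + (2*I - 11)*(-19)) = -5732 + (84 + (-11 + 2*I)*(-19)) = -5732 + (84 + (209 - 38*I)) = -5732 + (293 - 38*I) = -5439 - 38*I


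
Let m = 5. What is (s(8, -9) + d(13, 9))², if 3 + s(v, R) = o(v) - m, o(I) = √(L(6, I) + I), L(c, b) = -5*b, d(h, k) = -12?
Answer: 368 - 160*I*√2 ≈ 368.0 - 226.27*I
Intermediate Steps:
o(I) = 2*√(-I) (o(I) = √(-5*I + I) = √(-4*I) = 2*√(-I))
s(v, R) = -8 + 2*√(-v) (s(v, R) = -3 + (2*√(-v) - 1*5) = -3 + (2*√(-v) - 5) = -3 + (-5 + 2*√(-v)) = -8 + 2*√(-v))
(s(8, -9) + d(13, 9))² = ((-8 + 2*√(-1*8)) - 12)² = ((-8 + 2*√(-8)) - 12)² = ((-8 + 2*(2*I*√2)) - 12)² = ((-8 + 4*I*√2) - 12)² = (-20 + 4*I*√2)²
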